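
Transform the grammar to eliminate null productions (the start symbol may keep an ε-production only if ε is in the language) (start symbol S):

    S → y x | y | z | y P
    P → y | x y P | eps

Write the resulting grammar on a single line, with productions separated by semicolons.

S → y x | y | z | y P; P → y | x y P | x y

Nullable nonterminals: {P}.
ε ∉ L(G), so no ε-production is kept.
Add the nullable-subset variants: P → x y P gives x y P | x y.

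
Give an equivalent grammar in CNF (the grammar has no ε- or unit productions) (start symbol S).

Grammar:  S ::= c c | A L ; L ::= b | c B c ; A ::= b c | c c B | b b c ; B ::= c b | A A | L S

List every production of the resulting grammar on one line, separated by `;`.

Introduce a nonterminal for each terminal appearing in a rule of length ≥ 2: X1 → c, X2 → b.
Binarize each right-hand side of length ≥ 3 by chaining fresh nonterminals (Y1, Y2, …): affected rules were L → X1 B X1; A → X1 X1 B; A → X2 X2 X1.

S ::= X1 X1 | A L; L ::= b | X1 Y1; A ::= X2 X1 | X1 Y2 | X2 Y3; B ::= X1 X2 | A A | L S; X1 ::= c; X2 ::= b; Y1 ::= B X1; Y2 ::= X1 B; Y3 ::= X2 X1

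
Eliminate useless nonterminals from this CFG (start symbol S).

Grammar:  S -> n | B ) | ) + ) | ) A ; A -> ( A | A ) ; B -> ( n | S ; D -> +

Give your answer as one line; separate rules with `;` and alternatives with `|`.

Generating nonterminals: {B, D, S}.
Reachable from S after that: {B, S}.
Removed useless symbols: {A, D} and every production mentioning them.

S -> n | B ) | ) + ); B -> ( n | S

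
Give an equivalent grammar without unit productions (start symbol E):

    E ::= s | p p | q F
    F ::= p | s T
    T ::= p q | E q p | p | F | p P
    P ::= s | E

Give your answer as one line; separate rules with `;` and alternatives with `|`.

Unit pairs: P ⇒* {E}; T ⇒* {F}.
For every A with A ⇒* B via unit rules, add B's non-unit alternatives to A; then delete every rule of the form X → Y.

E ::= s | p p | q F; F ::= p | s T; T ::= p | s T | p q | E q p | p P; P ::= s | p p | q F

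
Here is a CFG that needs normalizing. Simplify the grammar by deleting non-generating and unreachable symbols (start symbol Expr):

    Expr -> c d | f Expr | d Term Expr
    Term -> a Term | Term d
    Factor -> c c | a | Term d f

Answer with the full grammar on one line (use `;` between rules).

Expr -> c d | f Expr

Generating nonterminals: {Expr, Factor}.
Reachable from Expr after that: {Expr}.
Removed useless symbols: {Factor, Term} and every production mentioning them.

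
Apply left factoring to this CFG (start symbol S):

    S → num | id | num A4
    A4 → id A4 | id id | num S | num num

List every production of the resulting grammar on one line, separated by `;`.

S → id | num S'; A4 → id A4' | num A4''; S' → ε | A4; A4' → A4 | id; A4'' → S | num

S has alternatives sharing prefix 'num': factor to S → num S' with S' → ε | A4.
A4 has alternatives sharing prefix 'id': factor to A4 → id A4' with A4' → A4 | id.
A4 has alternatives sharing prefix 'num': factor to A4 → num A4'' with A4'' → S | num.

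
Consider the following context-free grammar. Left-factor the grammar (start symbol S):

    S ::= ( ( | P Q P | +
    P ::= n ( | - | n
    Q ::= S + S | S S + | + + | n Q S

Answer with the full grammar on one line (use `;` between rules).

P has alternatives sharing prefix 'n': factor to P → n P' with P' → ( | ε.
Q has alternatives sharing prefix 'S': factor to Q → S Q' with Q' → + S | S +.

S ::= ( ( | P Q P | +; P ::= - | n P'; Q ::= + + | n Q S | S Q'; P' ::= ( | ε; Q' ::= + S | S +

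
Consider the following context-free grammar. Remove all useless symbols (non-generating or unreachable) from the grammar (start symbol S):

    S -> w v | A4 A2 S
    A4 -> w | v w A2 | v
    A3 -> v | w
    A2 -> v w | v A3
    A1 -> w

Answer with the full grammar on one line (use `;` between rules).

S -> w v | A4 A2 S; A4 -> w | v w A2 | v; A3 -> v | w; A2 -> v w | v A3

Generating nonterminals: {A1, A2, A3, A4, S}.
Reachable from S after that: {A2, A3, A4, S}.
Removed useless symbols: {A1} and every production mentioning them.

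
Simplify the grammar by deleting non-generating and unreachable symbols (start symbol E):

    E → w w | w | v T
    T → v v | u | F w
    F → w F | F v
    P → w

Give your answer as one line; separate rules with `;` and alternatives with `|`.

Generating nonterminals: {E, P, T}.
Reachable from E after that: {E, T}.
Removed useless symbols: {F, P} and every production mentioning them.

E → w w | w | v T; T → v v | u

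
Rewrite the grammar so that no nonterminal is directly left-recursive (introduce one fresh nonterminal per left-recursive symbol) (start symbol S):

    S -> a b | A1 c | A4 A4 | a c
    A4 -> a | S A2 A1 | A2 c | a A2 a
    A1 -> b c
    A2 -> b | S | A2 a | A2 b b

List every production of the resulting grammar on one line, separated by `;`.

Left recursion appears on A2.
For A2: α = {a, b b}, β = {b, S}. Rewrite as A2 → β A2' and A2' → α A2' | ε.

S -> a b | A1 c | A4 A4 | a c; A4 -> a | S A2 A1 | A2 c | a A2 a; A1 -> b c; A2 -> b A2' | S A2'; A2' -> a A2' | b b A2' | ε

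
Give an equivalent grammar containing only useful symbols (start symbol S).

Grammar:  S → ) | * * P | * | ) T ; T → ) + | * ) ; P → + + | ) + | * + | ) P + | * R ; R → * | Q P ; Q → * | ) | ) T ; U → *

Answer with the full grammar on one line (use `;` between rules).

S → ) | * * P | * | ) T; T → ) + | * ); P → + + | ) + | * + | ) P + | * R; R → * | Q P; Q → * | ) | ) T

Generating nonterminals: {P, Q, R, S, T, U}.
Reachable from S after that: {P, Q, R, S, T}.
Removed useless symbols: {U} and every production mentioning them.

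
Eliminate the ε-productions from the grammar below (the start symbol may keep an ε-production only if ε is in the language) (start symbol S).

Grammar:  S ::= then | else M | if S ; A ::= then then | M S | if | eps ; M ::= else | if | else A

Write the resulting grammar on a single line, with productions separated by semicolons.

Nullable nonterminals: {A}.
ε ∉ L(G), so no ε-production is kept.

S ::= then | else M | if S; A ::= then then | M S | if; M ::= else | if | else A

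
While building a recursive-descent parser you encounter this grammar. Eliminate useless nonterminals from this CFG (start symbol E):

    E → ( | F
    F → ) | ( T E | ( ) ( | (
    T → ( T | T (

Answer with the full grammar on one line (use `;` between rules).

E → ( | F; F → ) | ( ) ( | (

Generating nonterminals: {E, F}.
Reachable from E after that: {E, F}.
Removed useless symbols: {T} and every production mentioning them.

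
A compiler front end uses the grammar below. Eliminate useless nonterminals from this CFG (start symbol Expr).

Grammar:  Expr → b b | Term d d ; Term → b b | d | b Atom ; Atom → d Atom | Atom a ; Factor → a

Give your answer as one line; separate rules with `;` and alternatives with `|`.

Expr → b b | Term d d; Term → b b | d

Generating nonterminals: {Expr, Factor, Term}.
Reachable from Expr after that: {Expr, Term}.
Removed useless symbols: {Atom, Factor} and every production mentioning them.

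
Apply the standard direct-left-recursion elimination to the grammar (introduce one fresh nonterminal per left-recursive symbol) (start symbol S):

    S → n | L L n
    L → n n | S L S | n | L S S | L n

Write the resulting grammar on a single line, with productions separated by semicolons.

Directly left-recursive nonterminal: L.
For L: α = {S S, n}, β = {n n, S L S, n}. Rewrite as L → β L' and L' → α L' | ε.

S → n | L L n; L → n n L' | S L S L' | n L'; L' → S S L' | n L' | eps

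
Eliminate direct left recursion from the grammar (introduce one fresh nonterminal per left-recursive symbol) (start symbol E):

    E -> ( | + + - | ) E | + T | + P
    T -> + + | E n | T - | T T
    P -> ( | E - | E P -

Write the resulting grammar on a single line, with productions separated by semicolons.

E -> ( | + + - | ) E | + T | + P; T -> + + T' | E n T'; P -> ( | E - | E P -; T' -> - T' | T T' | eps

Directly left-recursive nonterminal: T.
For T: α = {-, T}, β = {+ +, E n}. Rewrite as T → β T' and T' → α T' | ε.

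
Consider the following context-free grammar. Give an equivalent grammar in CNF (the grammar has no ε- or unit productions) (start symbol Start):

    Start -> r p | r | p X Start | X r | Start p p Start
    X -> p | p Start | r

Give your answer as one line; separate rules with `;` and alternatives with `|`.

Introduce a nonterminal for each terminal appearing in a rule of length ≥ 2: X1 → r, X2 → p.
Binarize each right-hand side of length ≥ 3 by chaining fresh nonterminals (Y1, Y2, …): affected rules were Start → X2 X Start; Start → Start X2 X2 Start.

Start -> X1 X2 | r | X2 Y1 | X X1 | Start Y2; X -> p | X2 Start | r; X1 -> r; X2 -> p; Y1 -> X Start; Y2 -> X2 Y3; Y3 -> X2 Start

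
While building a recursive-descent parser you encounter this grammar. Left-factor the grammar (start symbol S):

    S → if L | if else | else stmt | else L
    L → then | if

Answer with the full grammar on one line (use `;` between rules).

S → if S' | else S''; L → then | if; S' → L | else; S'' → stmt | L

S has alternatives sharing prefix 'if': factor to S → if S' with S' → L | else.
S has alternatives sharing prefix 'else': factor to S → else S'' with S'' → stmt | L.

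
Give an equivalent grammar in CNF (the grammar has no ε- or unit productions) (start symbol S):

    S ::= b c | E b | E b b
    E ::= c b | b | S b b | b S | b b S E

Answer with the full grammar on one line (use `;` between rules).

S ::= X1 X2 | E X1 | E Y1; E ::= X2 X1 | b | S Y2 | X1 S | X1 Y3; X1 ::= b; X2 ::= c; Y1 ::= X1 X1; Y2 ::= X1 X1; Y3 ::= X1 Y4; Y4 ::= S E

Introduce a nonterminal for each terminal appearing in a rule of length ≥ 2: X1 → b, X2 → c.
Binarize each right-hand side of length ≥ 3 by chaining fresh nonterminals (Y1, Y2, …): affected rules were S → E X1 X1; E → S X1 X1; E → X1 X1 S E.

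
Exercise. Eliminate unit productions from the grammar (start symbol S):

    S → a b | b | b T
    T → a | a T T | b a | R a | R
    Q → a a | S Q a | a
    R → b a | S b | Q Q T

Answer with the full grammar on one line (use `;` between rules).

S → a b | b | b T; T → b a | S b | Q Q T | a | a T T | R a; Q → a a | S Q a | a; R → b a | S b | Q Q T

Unit pairs: T ⇒* {R}.
For each unit pair (A, B), copy every non-unit production of B to A, then drop all unit productions.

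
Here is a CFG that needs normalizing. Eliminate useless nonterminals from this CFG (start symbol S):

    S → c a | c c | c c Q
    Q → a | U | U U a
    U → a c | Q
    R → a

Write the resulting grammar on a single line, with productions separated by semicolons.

Generating nonterminals: {Q, R, S, U}.
Reachable from S after that: {Q, S, U}.
Removed useless symbols: {R} and every production mentioning them.

S → c a | c c | c c Q; Q → a | U | U U a; U → a c | Q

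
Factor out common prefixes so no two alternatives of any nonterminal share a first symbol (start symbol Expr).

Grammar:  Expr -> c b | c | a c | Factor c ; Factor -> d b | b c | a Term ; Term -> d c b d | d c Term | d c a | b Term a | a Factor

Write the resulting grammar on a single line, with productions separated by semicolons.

Expr has alternatives sharing prefix 'c': factor to Expr → c Expr1 with Expr1 → b | ε.
Term has alternatives sharing prefix 'd c': factor to Term → d c Term1 with Term1 → b d | Term | a.

Expr -> a c | Factor c | c Expr1; Factor -> d b | b c | a Term; Term -> b Term a | a Factor | d c Term1; Expr1 -> b | eps; Term1 -> b d | Term | a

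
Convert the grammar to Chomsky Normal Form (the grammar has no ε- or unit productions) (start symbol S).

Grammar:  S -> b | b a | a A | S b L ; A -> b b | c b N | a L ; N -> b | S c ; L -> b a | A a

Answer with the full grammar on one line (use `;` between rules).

S -> b | X1 X2 | X2 A | S Y1; A -> X1 X1 | X3 Y2 | X2 L; N -> b | S X3; L -> X1 X2 | A X2; X1 -> b; X2 -> a; X3 -> c; Y1 -> X1 L; Y2 -> X1 N

Introduce a nonterminal for each terminal appearing in a rule of length ≥ 2: X1 → b, X2 → a, X3 → c.
Binarize each right-hand side of length ≥ 3 by chaining fresh nonterminals (Y1, Y2, …): affected rules were S → S X1 L; A → X3 X1 N.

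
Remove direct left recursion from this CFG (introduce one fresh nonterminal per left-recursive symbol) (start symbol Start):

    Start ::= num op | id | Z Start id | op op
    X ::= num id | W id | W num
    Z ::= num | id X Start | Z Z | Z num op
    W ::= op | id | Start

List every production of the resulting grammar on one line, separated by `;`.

Left recursion appears on Z.
For Z: α = {Z, num op}, β = {num, id X Start}. Rewrite as Z → β Z1 and Z1 → α Z1 | ε.

Start ::= num op | id | Z Start id | op op; X ::= num id | W id | W num; Z ::= num Z1 | id X Start Z1; W ::= op | id | Start; Z1 ::= Z Z1 | num op Z1 | ε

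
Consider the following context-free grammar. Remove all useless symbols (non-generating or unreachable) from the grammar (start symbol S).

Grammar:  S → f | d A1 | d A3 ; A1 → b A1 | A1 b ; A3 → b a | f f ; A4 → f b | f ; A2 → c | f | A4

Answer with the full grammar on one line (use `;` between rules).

S → f | d A3; A3 → b a | f f

Generating nonterminals: {A2, A3, A4, S}.
Reachable from S after that: {A3, S}.
Removed useless symbols: {A1, A2, A4} and every production mentioning them.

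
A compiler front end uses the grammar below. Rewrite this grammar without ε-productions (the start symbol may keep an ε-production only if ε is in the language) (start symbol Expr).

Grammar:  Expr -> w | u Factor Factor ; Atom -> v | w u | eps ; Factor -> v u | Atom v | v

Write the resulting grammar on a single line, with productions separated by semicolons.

Expr -> w | u Factor Factor; Atom -> v | w u; Factor -> v u | Atom v | v

Nullable nonterminals: {Atom}.
ε ∉ L(G), so no ε-production is kept.
Expand every rule over subsets of its nullable positions: Factor → Atom v gives Atom v | v.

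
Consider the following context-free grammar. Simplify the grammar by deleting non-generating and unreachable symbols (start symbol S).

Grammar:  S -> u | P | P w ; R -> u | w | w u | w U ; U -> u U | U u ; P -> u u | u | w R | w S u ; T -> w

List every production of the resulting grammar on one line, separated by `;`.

S -> u | P | P w; R -> u | w | w u; P -> u u | u | w R | w S u

Generating nonterminals: {P, R, S, T}.
Reachable from S after that: {P, R, S}.
Removed useless symbols: {T, U} and every production mentioning them.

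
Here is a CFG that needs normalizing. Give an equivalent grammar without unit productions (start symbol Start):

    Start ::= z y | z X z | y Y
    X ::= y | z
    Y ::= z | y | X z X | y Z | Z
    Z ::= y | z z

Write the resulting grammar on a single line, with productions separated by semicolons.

Unit pairs: Y ⇒* {Z}.
For every A with A ⇒* B via unit rules, add B's non-unit alternatives to A; then delete every rule of the form X → Y.

Start ::= z y | z X z | y Y; X ::= y | z; Y ::= y | z z | z | X z X | y Z; Z ::= y | z z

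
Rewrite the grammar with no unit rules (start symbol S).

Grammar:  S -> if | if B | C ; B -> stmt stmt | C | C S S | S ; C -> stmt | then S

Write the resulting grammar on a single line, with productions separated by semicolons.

Unit pairs: B ⇒* {C, S}; S ⇒* {C}.
For every A with A ⇒* B via unit rules, add B's non-unit alternatives to A; then delete every rule of the form X → Y.

S -> stmt | then S | if | if B; B -> stmt stmt | C S S | stmt | then S | if | if B; C -> stmt | then S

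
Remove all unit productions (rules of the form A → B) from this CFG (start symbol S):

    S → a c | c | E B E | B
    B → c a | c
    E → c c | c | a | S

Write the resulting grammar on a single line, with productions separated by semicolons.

S → c a | c | a c | E B E; B → c a | c; E → c a | c | c c | a | a c | E B E

Unit pairs: E ⇒* {B, S}; S ⇒* {B}.
For each unit pair (A, B), copy every non-unit production of B to A, then drop all unit productions.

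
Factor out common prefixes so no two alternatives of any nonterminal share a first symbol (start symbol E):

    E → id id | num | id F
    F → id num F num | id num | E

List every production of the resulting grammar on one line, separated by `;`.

E → num | id E'; F → E | id num F'; E' → id | F; F' → F num | epsilon

E has alternatives sharing prefix 'id': factor to E → id E' with E' → id | F.
F has alternatives sharing prefix 'id num': factor to F → id num F' with F' → F num | ε.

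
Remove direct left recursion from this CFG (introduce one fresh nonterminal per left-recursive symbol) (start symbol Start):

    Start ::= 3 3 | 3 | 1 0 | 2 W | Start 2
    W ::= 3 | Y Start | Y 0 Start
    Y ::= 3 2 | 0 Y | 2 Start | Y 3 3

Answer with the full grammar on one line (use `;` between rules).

Start, Y are directly left-recursive.
For Start: α = {2}, β = {3 3, 3, 1 0, 2 W}. Rewrite as Start → β Start1 and Start1 → α Start1 | ε.
For Y: α = {3 3}, β = {3 2, 0 Y, 2 Start}. Rewrite as Y → β Y1 and Y1 → α Y1 | ε.

Start ::= 3 3 Start1 | 3 Start1 | 1 0 Start1 | 2 W Start1; W ::= 3 | Y Start | Y 0 Start; Y ::= 3 2 Y1 | 0 Y Y1 | 2 Start Y1; Start1 ::= 2 Start1 | epsilon; Y1 ::= 3 3 Y1 | epsilon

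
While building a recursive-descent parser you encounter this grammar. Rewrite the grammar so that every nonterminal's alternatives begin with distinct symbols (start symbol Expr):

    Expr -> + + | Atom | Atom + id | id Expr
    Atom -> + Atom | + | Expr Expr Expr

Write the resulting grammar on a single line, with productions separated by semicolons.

Expr has alternatives sharing prefix 'Atom': factor to Expr → Atom Expr1 with Expr1 → ε | + id.
Atom has alternatives sharing prefix '+': factor to Atom → + Atom1 with Atom1 → Atom | ε.

Expr -> + + | id Expr | Atom Expr1; Atom -> Expr Expr Expr | + Atom1; Expr1 -> ε | + id; Atom1 -> Atom | ε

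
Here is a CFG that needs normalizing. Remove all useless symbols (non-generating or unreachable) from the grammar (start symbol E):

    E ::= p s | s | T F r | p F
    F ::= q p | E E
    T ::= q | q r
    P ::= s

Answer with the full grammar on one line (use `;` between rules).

Generating nonterminals: {E, F, P, T}.
Reachable from E after that: {E, F, T}.
Removed useless symbols: {P} and every production mentioning them.

E ::= p s | s | T F r | p F; F ::= q p | E E; T ::= q | q r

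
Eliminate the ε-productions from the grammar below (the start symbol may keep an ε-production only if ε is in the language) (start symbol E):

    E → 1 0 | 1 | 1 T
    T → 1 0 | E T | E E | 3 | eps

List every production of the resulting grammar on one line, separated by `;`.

The nullable symbols are {T}.
ε ∉ L(G), so no ε-production is kept.
For each production, add variants omitting each subset of nullable occurrences: T → E T gives E T | E.

E → 1 0 | 1 | 1 T; T → 1 0 | E T | E | E E | 3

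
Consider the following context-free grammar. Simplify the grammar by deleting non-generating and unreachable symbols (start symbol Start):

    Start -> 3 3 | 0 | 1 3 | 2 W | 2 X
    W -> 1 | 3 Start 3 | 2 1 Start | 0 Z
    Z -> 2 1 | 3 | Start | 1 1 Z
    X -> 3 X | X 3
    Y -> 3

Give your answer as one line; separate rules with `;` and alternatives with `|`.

Start -> 3 3 | 0 | 1 3 | 2 W; W -> 1 | 3 Start 3 | 2 1 Start | 0 Z; Z -> 2 1 | 3 | Start | 1 1 Z

Generating nonterminals: {Start, W, Y, Z}.
Reachable from Start after that: {Start, W, Z}.
Removed useless symbols: {X, Y} and every production mentioning them.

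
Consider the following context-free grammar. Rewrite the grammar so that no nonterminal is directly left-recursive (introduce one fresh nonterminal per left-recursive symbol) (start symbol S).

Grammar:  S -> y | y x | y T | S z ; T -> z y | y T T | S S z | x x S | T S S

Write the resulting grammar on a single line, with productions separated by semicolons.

S -> y S' | y x S' | y T S'; T -> z y T' | y T T T' | S S z T' | x x S T'; S' -> z S' | ε; T' -> S S T' | ε

Left recursion appears on S, T.
For S: α = {z}, β = {y, y x, y T}. Rewrite as S → β S' and S' → α S' | ε.
For T: α = {S S}, β = {z y, y T T, S S z, x x S}. Rewrite as T → β T' and T' → α T' | ε.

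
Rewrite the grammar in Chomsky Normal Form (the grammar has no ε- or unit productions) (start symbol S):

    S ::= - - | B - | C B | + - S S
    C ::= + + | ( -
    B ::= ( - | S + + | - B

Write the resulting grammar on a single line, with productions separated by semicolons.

Introduce a nonterminal for each terminal appearing in a rule of length ≥ 2: X1 → -, X2 → +, X3 → (.
Binarize each right-hand side of length ≥ 3 by chaining fresh nonterminals (Y1, Y2, …): affected rules were S → X2 X1 S S; B → S X2 X2.

S ::= X1 X1 | B X1 | C B | X2 Y1; C ::= X2 X2 | X3 X1; B ::= X3 X1 | S Y3 | X1 B; X1 ::= -; X2 ::= +; X3 ::= (; Y1 ::= X1 Y2; Y2 ::= S S; Y3 ::= X2 X2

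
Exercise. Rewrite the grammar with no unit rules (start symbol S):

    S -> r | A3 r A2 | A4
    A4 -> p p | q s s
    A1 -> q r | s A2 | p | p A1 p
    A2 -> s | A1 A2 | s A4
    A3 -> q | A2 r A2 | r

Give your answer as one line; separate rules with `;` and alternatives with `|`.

Unit pairs: S ⇒* {A4}.
Replace each nonterminal's rules with the union of the non-unit rules of every nonterminal it unit-derives.

S -> p p | q s s | r | A3 r A2; A4 -> p p | q s s; A1 -> q r | s A2 | p | p A1 p; A2 -> s | A1 A2 | s A4; A3 -> q | A2 r A2 | r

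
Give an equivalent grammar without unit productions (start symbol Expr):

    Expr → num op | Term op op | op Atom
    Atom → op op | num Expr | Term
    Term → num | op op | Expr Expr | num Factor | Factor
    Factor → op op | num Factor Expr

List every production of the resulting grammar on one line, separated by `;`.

Expr → num op | Term op op | op Atom; Atom → num | op op | Expr Expr | num Factor | num Expr | num Factor Expr; Term → num | op op | Expr Expr | num Factor | num Factor Expr; Factor → op op | num Factor Expr

Unit pairs: Atom ⇒* {Factor, Term}; Term ⇒* {Factor}.
Replace each nonterminal's rules with the union of the non-unit rules of every nonterminal it unit-derives.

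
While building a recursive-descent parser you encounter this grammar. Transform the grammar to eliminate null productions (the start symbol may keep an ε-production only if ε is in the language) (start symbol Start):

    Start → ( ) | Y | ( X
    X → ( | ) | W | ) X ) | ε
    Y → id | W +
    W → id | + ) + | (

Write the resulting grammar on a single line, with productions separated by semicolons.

Nullable nonterminals: {X}.
ε ∉ L(G), so no ε-production is kept.
Add the nullable-subset variants: Start → ( X gives ( X | (. X → ) X ) gives ) X ) | ) ).

Start → ( ) | Y | ( X | (; X → ( | ) | W | ) X ) | ) ); Y → id | W +; W → id | + ) + | (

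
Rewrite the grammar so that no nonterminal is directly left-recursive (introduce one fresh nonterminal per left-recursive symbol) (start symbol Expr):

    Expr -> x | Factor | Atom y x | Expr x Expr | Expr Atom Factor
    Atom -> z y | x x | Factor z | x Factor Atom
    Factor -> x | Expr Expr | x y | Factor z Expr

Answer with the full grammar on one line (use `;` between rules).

Directly left-recursive nonterminals: Expr, Factor.
For Expr: α = {x Expr, Atom Factor}, β = {x, Factor, Atom y x}. Rewrite as Expr → β Expr1 and Expr1 → α Expr1 | ε.
For Factor: α = {z Expr}, β = {x, Expr Expr, x y}. Rewrite as Factor → β Factor1 and Factor1 → α Factor1 | ε.

Expr -> x Expr1 | Factor Expr1 | Atom y x Expr1; Atom -> z y | x x | Factor z | x Factor Atom; Factor -> x Factor1 | Expr Expr Factor1 | x y Factor1; Expr1 -> x Expr Expr1 | Atom Factor Expr1 | eps; Factor1 -> z Expr Factor1 | eps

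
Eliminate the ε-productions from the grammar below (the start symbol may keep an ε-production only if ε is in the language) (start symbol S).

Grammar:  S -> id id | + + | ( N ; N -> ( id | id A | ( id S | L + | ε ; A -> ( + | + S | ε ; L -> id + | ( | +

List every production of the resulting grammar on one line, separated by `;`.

S -> id id | + + | ( N | (; N -> ( id | id A | id | ( id S | L +; A -> ( + | + S; L -> id + | ( | +

The nullable symbols are {A, N}.
ε ∉ L(G), so no ε-production is kept.
Expand every rule over subsets of its nullable positions: S → ( N gives ( N | (. N → id A gives id A | id.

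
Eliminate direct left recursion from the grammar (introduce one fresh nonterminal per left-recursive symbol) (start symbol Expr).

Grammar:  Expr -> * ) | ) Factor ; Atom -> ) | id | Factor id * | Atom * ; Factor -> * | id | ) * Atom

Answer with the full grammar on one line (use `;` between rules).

Left recursion appears on Atom.
For Atom: α = {*}, β = {), id, Factor id *}. Rewrite as Atom → β Atom1 and Atom1 → α Atom1 | ε.

Expr -> * ) | ) Factor; Atom -> ) Atom1 | id Atom1 | Factor id * Atom1; Factor -> * | id | ) * Atom; Atom1 -> * Atom1 | ε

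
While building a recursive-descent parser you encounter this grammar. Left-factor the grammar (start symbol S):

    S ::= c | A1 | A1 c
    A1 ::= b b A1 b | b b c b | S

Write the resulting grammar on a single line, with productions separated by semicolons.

S ::= c | A1 S'; A1 ::= S | b b A1'; S' ::= ε | c; A1' ::= A1 b | c b

S has alternatives sharing prefix 'A1': factor to S → A1 S' with S' → ε | c.
A1 has alternatives sharing prefix 'b b': factor to A1 → b b A1' with A1' → A1 b | c b.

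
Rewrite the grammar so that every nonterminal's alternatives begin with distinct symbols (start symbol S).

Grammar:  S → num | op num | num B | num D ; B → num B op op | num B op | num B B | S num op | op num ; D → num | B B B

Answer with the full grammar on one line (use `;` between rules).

S has alternatives sharing prefix 'num': factor to S → num S' with S' → ε | B | D.
B has alternatives sharing prefix 'num B': factor to B → num B B' with B' → op op | op | B.
B' has alternatives sharing prefix 'op': factor to B' → op B'' with B'' → op | ε.

S → op num | num S'; B → S num op | op num | num B B'; D → num | B B B; S' → ε | B | D; B' → B | op B''; B'' → op | ε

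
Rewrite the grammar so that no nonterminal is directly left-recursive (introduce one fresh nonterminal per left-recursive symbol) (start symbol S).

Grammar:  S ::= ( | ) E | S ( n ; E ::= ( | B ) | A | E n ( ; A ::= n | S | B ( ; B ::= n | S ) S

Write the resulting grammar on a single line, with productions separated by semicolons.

S ::= ( S' | ) E S'; E ::= ( E' | B ) E' | A E'; A ::= n | S | B (; B ::= n | S ) S; S' ::= ( n S' | epsilon; E' ::= n ( E' | epsilon

Directly left-recursive nonterminals: S, E.
For S: α = {( n}, β = {(, ) E}. Rewrite as S → β S' and S' → α S' | ε.
For E: α = {n (}, β = {(, B ), A}. Rewrite as E → β E' and E' → α E' | ε.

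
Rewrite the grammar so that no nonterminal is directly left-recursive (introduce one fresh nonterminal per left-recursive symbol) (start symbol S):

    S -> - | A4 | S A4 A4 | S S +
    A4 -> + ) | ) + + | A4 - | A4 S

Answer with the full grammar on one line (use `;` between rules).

S -> - S' | A4 S'; A4 -> + ) A4' | ) + + A4'; S' -> A4 A4 S' | S + S' | ε; A4' -> - A4' | S A4' | ε

Left recursion appears on S, A4.
For S: α = {A4 A4, S +}, β = {-, A4}. Rewrite as S → β S' and S' → α S' | ε.
For A4: α = {-, S}, β = {+ ), ) + +}. Rewrite as A4 → β A4' and A4' → α A4' | ε.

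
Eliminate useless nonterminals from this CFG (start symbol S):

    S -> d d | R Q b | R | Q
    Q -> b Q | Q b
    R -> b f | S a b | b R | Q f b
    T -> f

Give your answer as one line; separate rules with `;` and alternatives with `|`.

Generating nonterminals: {R, S, T}.
Reachable from S after that: {R, S}.
Removed useless symbols: {Q, T} and every production mentioning them.

S -> d d | R; R -> b f | S a b | b R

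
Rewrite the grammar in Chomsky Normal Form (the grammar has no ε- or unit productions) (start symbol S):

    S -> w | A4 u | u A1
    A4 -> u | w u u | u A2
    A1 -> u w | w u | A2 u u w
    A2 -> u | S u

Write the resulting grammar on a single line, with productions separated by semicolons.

Introduce a nonterminal for each terminal appearing in a rule of length ≥ 2: X1 → u, X2 → w.
Binarize each right-hand side of length ≥ 3 by chaining fresh nonterminals (Y1, Y2, …): affected rules were A4 → X2 X1 X1; A1 → A2 X1 X1 X2.

S -> w | A4 X1 | X1 A1; A4 -> u | X2 Y1 | X1 A2; A1 -> X1 X2 | X2 X1 | A2 Y2; A2 -> u | S X1; X1 -> u; X2 -> w; Y1 -> X1 X1; Y2 -> X1 Y3; Y3 -> X1 X2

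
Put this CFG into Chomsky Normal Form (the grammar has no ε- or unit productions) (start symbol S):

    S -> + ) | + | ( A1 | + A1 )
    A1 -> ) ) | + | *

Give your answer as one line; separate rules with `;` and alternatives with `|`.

S -> X1 X2 | + | X3 A1 | X1 Y1; A1 -> X2 X2 | + | *; X1 -> +; X2 -> ); X3 -> (; Y1 -> A1 X2

Introduce a nonterminal for each terminal appearing in a rule of length ≥ 2: X1 → +, X2 → ), X3 → (.
Binarize each right-hand side of length ≥ 3 by chaining fresh nonterminals (Y1, Y2, …): affected rules were S → X1 A1 X2.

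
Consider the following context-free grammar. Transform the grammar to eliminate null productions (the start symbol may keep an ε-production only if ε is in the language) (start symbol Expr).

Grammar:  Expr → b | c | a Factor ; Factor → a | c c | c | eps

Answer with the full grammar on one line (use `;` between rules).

Expr → b | c | a Factor | a; Factor → a | c c | c

Nullable set = {Factor}.
ε ∉ L(G), so no ε-production is kept.
For each production, add variants omitting each subset of nullable occurrences: Expr → a Factor gives a Factor | a.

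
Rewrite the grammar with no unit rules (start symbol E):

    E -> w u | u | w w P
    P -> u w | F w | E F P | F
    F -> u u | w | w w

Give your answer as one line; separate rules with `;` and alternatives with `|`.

Unit pairs: P ⇒* {F}.
For every A with A ⇒* B via unit rules, add B's non-unit alternatives to A; then delete every rule of the form X → Y.

E -> w u | u | w w P; P -> u u | w | w w | u w | F w | E F P; F -> u u | w | w w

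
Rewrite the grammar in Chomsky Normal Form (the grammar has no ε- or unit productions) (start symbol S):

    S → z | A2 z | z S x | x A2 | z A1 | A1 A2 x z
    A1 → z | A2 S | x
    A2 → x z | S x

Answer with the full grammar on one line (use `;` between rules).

Introduce a nonterminal for each terminal appearing in a rule of length ≥ 2: X1 → z, X2 → x.
Binarize each right-hand side of length ≥ 3 by chaining fresh nonterminals (Y1, Y2, …): affected rules were S → X1 S X2; S → A1 A2 X2 X1.

S → z | A2 X1 | X1 Y1 | X2 A2 | X1 A1 | A1 Y2; A1 → z | A2 S | x; A2 → X2 X1 | S X2; X1 → z; X2 → x; Y1 → S X2; Y2 → A2 Y3; Y3 → X2 X1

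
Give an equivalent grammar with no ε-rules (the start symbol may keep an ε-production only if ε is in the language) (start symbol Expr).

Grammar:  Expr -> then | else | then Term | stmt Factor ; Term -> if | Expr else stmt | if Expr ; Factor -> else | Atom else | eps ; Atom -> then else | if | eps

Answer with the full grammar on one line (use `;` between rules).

The nullable symbols are {Atom, Factor}.
ε ∉ L(G), so no ε-production is kept.
Add the nullable-subset variants: Expr → stmt Factor gives stmt Factor | stmt.

Expr -> then | else | then Term | stmt Factor | stmt; Term -> if | Expr else stmt | if Expr; Factor -> else | Atom else; Atom -> then else | if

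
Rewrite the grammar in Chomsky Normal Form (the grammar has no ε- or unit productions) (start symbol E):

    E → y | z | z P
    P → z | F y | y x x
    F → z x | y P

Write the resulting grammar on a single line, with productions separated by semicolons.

Introduce a nonterminal for each terminal appearing in a rule of length ≥ 2: X1 → z, X2 → y, X3 → x.
Binarize each right-hand side of length ≥ 3 by chaining fresh nonterminals (Y1, Y2, …): affected rules were P → X2 X3 X3.

E → y | z | X1 P; P → z | F X2 | X2 Y1; F → X1 X3 | X2 P; X1 → z; X2 → y; X3 → x; Y1 → X3 X3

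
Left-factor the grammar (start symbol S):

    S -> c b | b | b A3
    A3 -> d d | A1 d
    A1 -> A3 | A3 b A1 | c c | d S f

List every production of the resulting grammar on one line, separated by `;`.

S has alternatives sharing prefix 'b': factor to S → b S' with S' → ε | A3.
A1 has alternatives sharing prefix 'A3': factor to A1 → A3 A1' with A1' → ε | b A1.

S -> c b | b S'; A3 -> d d | A1 d; A1 -> c c | d S f | A3 A1'; S' -> ε | A3; A1' -> ε | b A1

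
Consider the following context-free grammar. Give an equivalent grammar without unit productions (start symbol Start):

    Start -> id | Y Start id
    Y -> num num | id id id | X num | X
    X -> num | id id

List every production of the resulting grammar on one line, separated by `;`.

Start -> id | Y Start id; Y -> num | id id | num num | id id id | X num; X -> num | id id

Unit pairs: Y ⇒* {X}.
Replace each nonterminal's rules with the union of the non-unit rules of every nonterminal it unit-derives.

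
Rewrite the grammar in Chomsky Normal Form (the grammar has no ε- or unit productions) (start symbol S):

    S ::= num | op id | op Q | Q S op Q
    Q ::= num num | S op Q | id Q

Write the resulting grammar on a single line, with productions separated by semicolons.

Introduce a nonterminal for each terminal appearing in a rule of length ≥ 2: X1 → op, X2 → id, X3 → num.
Binarize each right-hand side of length ≥ 3 by chaining fresh nonterminals (Y1, Y2, …): affected rules were S → Q S X1 Q; Q → S X1 Q.

S ::= num | X1 X2 | X1 Q | Q Y1; Q ::= X3 X3 | S Y3 | X2 Q; X1 ::= op; X2 ::= id; X3 ::= num; Y1 ::= S Y2; Y2 ::= X1 Q; Y3 ::= X1 Q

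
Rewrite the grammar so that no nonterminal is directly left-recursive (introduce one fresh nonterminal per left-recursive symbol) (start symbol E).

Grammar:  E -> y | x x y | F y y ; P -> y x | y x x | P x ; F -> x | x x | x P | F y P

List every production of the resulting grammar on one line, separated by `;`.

E -> y | x x y | F y y; P -> y x P' | y x x P'; F -> x F' | x x F' | x P F'; P' -> x P' | ε; F' -> y P F' | ε

Left recursion appears on P, F.
For P: α = {x}, β = {y x, y x x}. Rewrite as P → β P' and P' → α P' | ε.
For F: α = {y P}, β = {x, x x, x P}. Rewrite as F → β F' and F' → α F' | ε.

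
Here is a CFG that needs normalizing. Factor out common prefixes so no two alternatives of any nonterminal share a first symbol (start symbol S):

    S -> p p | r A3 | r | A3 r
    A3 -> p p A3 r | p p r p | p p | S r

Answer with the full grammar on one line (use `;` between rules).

S has alternatives sharing prefix 'r': factor to S → r S' with S' → A3 | ε.
A3 has alternatives sharing prefix 'p p': factor to A3 → p p A3' with A3' → A3 r | r p | ε.

S -> p p | A3 r | r S'; A3 -> S r | p p A3'; S' -> A3 | ε; A3' -> A3 r | r p | ε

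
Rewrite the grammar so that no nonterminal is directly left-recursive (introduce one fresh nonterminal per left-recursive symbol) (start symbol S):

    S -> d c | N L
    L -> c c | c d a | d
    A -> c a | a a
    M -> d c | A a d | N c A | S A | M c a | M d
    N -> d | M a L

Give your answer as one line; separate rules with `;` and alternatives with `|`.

Directly left-recursive nonterminal: M.
For M: α = {c a, d}, β = {d c, A a d, N c A, S A}. Rewrite as M → β M' and M' → α M' | ε.

S -> d c | N L; L -> c c | c d a | d; A -> c a | a a; M -> d c M' | A a d M' | N c A M' | S A M'; N -> d | M a L; M' -> c a M' | d M' | ε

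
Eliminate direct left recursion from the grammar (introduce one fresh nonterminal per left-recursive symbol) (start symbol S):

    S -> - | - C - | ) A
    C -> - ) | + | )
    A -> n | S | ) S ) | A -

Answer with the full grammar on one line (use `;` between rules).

Left recursion appears on A.
For A: α = {-}, β = {n, S, ) S )}. Rewrite as A → β A' and A' → α A' | ε.

S -> - | - C - | ) A; C -> - ) | + | ); A -> n A' | S A' | ) S ) A'; A' -> - A' | ε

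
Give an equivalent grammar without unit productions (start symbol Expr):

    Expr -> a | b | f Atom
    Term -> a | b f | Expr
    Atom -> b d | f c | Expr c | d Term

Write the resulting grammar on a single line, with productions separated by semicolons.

Unit pairs: Term ⇒* {Expr}.
For each unit pair (A, B), copy every non-unit production of B to A, then drop all unit productions.

Expr -> a | b | f Atom; Term -> a | b f | b | f Atom; Atom -> b d | f c | Expr c | d Term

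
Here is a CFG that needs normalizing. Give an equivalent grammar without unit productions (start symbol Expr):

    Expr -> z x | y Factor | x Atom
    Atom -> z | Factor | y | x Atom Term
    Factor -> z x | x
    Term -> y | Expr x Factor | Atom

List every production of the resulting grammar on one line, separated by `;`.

Expr -> z x | y Factor | x Atom; Atom -> z | y | x Atom Term | z x | x; Factor -> z x | x; Term -> y | Expr x Factor | z | x Atom Term | z x | x

Unit pairs: Atom ⇒* {Factor}; Term ⇒* {Atom, Factor}.
For each unit pair (A, B), copy every non-unit production of B to A, then drop all unit productions.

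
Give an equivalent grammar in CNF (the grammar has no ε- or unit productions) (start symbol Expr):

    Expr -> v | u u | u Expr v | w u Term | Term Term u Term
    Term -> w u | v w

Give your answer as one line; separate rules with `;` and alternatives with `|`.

Expr -> v | X1 X1 | X1 Y1 | X3 Y2 | Term Y3; Term -> X3 X1 | X2 X3; X1 -> u; X2 -> v; X3 -> w; Y1 -> Expr X2; Y2 -> X1 Term; Y3 -> Term Y4; Y4 -> X1 Term

Introduce a nonterminal for each terminal appearing in a rule of length ≥ 2: X1 → u, X2 → v, X3 → w.
Binarize each right-hand side of length ≥ 3 by chaining fresh nonterminals (Y1, Y2, …): affected rules were Expr → X1 Expr X2; Expr → X3 X1 Term; Expr → Term Term X1 Term.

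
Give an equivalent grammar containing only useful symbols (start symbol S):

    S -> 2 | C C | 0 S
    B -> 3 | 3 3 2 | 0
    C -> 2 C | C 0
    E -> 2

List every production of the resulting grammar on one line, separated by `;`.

S -> 2 | 0 S

Generating nonterminals: {B, E, S}.
Reachable from S after that: {S}.
Removed useless symbols: {B, C, E} and every production mentioning them.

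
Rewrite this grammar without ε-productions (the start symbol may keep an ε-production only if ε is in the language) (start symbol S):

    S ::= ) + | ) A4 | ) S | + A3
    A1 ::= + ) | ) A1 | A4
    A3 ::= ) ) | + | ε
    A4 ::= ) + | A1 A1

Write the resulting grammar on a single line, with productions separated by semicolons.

Nullable set = {A3}.
ε ∉ L(G), so no ε-production is kept.
Expand every rule over subsets of its nullable positions: S → + A3 gives + A3 | +.

S ::= ) + | ) A4 | ) S | + A3 | +; A1 ::= + ) | ) A1 | A4; A3 ::= ) ) | +; A4 ::= ) + | A1 A1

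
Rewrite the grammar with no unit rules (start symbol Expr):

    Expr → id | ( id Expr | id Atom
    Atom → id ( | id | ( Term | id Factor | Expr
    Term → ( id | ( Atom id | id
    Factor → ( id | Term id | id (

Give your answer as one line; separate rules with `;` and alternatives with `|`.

Expr → id | ( id Expr | id Atom; Atom → id ( | id | ( Term | id Factor | ( id Expr | id Atom; Term → ( id | ( Atom id | id; Factor → ( id | Term id | id (

Unit pairs: Atom ⇒* {Expr}.
Replace each nonterminal's rules with the union of the non-unit rules of every nonterminal it unit-derives.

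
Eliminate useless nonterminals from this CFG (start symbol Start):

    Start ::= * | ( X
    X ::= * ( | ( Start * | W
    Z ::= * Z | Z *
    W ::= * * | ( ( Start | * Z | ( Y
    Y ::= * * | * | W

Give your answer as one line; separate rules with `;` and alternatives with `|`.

Start ::= * | ( X; X ::= * ( | ( Start * | W; W ::= * * | ( ( Start | ( Y; Y ::= * * | * | W

Generating nonterminals: {Start, W, X, Y}.
Reachable from Start after that: {Start, W, X, Y}.
Removed useless symbols: {Z} and every production mentioning them.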